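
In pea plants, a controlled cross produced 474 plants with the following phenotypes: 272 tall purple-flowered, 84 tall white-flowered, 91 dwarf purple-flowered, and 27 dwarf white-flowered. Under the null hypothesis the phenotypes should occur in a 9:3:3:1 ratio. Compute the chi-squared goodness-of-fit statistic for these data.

0.659

Under the 9:3:3:1 hypothesis (Σ ratio = 16, N = 474):
  tall purple-flowered: 474 × 9/16 = 266.625
  tall white-flowered: 474 × 3/16 = 88.875
  dwarf purple-flowered: 474 × 3/16 = 88.875
  dwarf white-flowered: 474 × 1/16 = 29.625
χ² = Σ (O − E)² / E
  tall purple-flowered: (272 − 266.625)² / 266.625 = 0.1084
  tall white-flowered: (84 − 88.875)² / 88.875 = 0.2674
  dwarf purple-flowered: (91 − 88.875)² / 88.875 = 0.0508
  dwarf white-flowered: (27 − 29.625)² / 29.625 = 0.2326
χ² = 0.1084 + 0.2674 + 0.0508 + 0.2326 = 0.6592 ≈ 0.659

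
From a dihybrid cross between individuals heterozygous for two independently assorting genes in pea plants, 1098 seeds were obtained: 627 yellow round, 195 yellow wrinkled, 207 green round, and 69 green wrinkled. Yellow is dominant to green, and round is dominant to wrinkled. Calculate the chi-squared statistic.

A dihybrid F₂ with independent assortment and complete dominance at both loci gives a 9:3:3:1 phenotypic ratio.
Expected counts for N = 1098 under a 9:3:3:1 ratio (total parts = 16):
  yellow round: 1098 × 9/16 = 617.625
  yellow wrinkled: 1098 × 3/16 = 205.875
  green round: 1098 × 3/16 = 205.875
  green wrinkled: 1098 × 1/16 = 68.625
χ² = Σ (O − E)² / E
  yellow round: (627 − 617.625)² / 617.625 = 0.1423
  yellow wrinkled: (195 − 205.875)² / 205.875 = 0.5745
  green round: (207 − 205.875)² / 205.875 = 0.0061
  green wrinkled: (69 − 68.625)² / 68.625 = 0.0020
χ² = 0.1423 + 0.5745 + 0.0061 + 0.0020 = 0.7249 ≈ 0.725

0.725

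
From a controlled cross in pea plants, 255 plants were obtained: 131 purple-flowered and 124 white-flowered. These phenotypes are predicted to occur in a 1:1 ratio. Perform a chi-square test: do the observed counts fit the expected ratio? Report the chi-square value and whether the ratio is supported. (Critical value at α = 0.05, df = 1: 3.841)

Under the 1:1 hypothesis (Σ ratio = 2, N = 255):
  purple-flowered: 255 × 1/2 = 127.5
  white-flowered: 255 × 1/2 = 127.5
χ² = Σ (O − E)² / E
  purple-flowered: (131 − 127.5)² / 127.5 = 0.0961
  white-flowered: (124 − 127.5)² / 127.5 = 0.0961
χ² = 0.0961 + 0.0961 = 0.1922 ≈ 0.192
Degrees of freedom = 2 − 1 = 1; critical value at α = 0.05 is 3.841.
Since 0.192 < 3.841, we fail to reject the null hypothesis — the data are consistent with the 1:1 ratio.

0.192; consistent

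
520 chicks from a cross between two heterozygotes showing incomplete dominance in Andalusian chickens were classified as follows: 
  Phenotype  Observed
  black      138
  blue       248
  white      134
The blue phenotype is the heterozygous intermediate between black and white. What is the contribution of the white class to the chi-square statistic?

0.123

With incomplete dominance, a heterozygote × heterozygote cross gives a 1:2:1 phenotypic ratio.
Expected counts for N = 520 under a 1:2:1 ratio (total parts = 4):
  black: 520 × 1/4 = 130
  blue: 520 × 2/4 = 260
  white: 520 × 1/4 = 130
Contribution of white: (134 − 130)² / 130 = 0.1231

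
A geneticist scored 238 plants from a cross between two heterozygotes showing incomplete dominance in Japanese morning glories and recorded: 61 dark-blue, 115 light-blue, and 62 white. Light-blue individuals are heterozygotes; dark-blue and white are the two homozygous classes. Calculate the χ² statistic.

0.277

With incomplete dominance, a heterozygote × heterozygote cross gives a 1:2:1 phenotypic ratio.
Total ratio parts = 4. Expected numbers out of 238:
  dark-blue: 238 × 1/4 = 59.5
  light-blue: 238 × 2/4 = 119
  white: 238 × 1/4 = 59.5
χ² = Σ (O − E)² / E
  dark-blue: (61 − 59.5)² / 59.5 = 0.0378
  light-blue: (115 − 119)² / 119 = 0.1345
  white: (62 − 59.5)² / 59.5 = 0.1050
χ² = 0.0378 + 0.1345 + 0.1050 = 0.2773 ≈ 0.277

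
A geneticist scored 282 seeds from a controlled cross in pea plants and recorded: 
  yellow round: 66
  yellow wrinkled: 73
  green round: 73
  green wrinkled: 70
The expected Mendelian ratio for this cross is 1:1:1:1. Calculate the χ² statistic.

0.468

Total ratio parts = 4. Expected numbers out of 282:
  yellow round: 282 × 1/4 = 70.5
  yellow wrinkled: 282 × 1/4 = 70.5
  green round: 282 × 1/4 = 70.5
  green wrinkled: 282 × 1/4 = 70.5
χ² = Σ (O − E)² / E
  yellow round: (66 − 70.5)² / 70.5 = 0.2872
  yellow wrinkled: (73 − 70.5)² / 70.5 = 0.0887
  green round: (73 − 70.5)² / 70.5 = 0.0887
  green wrinkled: (70 − 70.5)² / 70.5 = 0.0035
χ² = 0.2872 + 0.0887 + 0.0887 + 0.0035 = 0.4681 ≈ 0.468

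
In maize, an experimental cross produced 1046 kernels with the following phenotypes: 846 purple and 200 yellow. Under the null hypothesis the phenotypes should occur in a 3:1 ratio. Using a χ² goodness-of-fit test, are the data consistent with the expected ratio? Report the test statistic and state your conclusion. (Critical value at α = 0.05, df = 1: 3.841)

19.285; not consistent

Expected counts for N = 1046 under a 3:1 ratio (total parts = 4):
  purple: 1046 × 3/4 = 784.5
  yellow: 1046 × 1/4 = 261.5
χ² = Σ (O − E)² / E
  purple: (846 − 784.5)² / 784.5 = 4.8212
  yellow: (200 − 261.5)² / 261.5 = 14.4637
χ² = 4.8212 + 14.4637 = 19.2849 ≈ 19.285
Degrees of freedom = 2 − 1 = 1; critical value at α = 0.05 is 3.841.
Since 19.285 > 3.841, we reject the null hypothesis — the data do not fit the 3:1 ratio.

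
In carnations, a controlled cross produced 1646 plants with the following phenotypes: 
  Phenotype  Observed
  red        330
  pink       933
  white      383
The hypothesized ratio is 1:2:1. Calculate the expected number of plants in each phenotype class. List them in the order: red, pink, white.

Expected counts for N = 1646 under a 1:2:1 ratio (total parts = 4):
  red: 1646 × 1/4 = 411.5
  pink: 1646 × 2/4 = 823
  white: 1646 × 1/4 = 411.5

411.5, 823, 411.5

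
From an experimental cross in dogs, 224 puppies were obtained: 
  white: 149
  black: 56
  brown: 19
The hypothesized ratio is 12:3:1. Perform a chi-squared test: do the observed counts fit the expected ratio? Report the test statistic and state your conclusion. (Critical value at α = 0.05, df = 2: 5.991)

Under the 12:3:1 hypothesis (Σ ratio = 16, N = 224):
  white: 224 × 12/16 = 168
  black: 224 × 3/16 = 42
  brown: 224 × 1/16 = 14
χ² = Σ (O − E)² / E
  white: (149 − 168)² / 168 = 2.1488
  black: (56 − 42)² / 42 = 4.6667
  brown: (19 − 14)² / 14 = 1.7857
χ² = 2.1488 + 4.6667 + 1.7857 = 8.6012 ≈ 8.601
Degrees of freedom = 3 − 1 = 2; critical value at α = 0.05 is 5.991.
Since 8.601 > 5.991, we reject the null hypothesis — the data do not fit the 12:3:1 ratio.

8.601; not consistent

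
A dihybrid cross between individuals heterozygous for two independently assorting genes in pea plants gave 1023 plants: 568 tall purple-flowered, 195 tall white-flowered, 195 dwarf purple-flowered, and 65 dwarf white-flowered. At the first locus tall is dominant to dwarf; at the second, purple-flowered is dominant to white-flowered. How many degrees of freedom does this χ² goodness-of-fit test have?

3

A dihybrid F₂ with independent assortment and complete dominance at both loci gives a 9:3:3:1 phenotypic ratio.
A goodness-of-fit test with 4 phenotype classes has df = 4 − 1 = 3.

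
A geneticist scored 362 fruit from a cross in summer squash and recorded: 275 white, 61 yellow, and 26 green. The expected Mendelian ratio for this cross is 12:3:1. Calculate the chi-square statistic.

The 12:3:1 ratio has 16 parts, so with N = 362 the expected counts are:
  white: 362 × 12/16 = 271.5
  yellow: 362 × 3/16 = 67.875
  green: 362 × 1/16 = 22.625
χ² = Σ (O − E)² / E
  white: (275 − 271.5)² / 271.5 = 0.0451
  yellow: (61 − 67.875)² / 67.875 = 0.6964
  green: (26 − 22.625)² / 22.625 = 0.5035
χ² = 0.0451 + 0.6964 + 0.5035 = 1.245

1.245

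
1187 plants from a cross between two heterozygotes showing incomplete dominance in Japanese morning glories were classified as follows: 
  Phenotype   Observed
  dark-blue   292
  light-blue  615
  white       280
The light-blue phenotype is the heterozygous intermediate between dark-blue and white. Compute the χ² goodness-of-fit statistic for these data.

1.800

With incomplete dominance, a heterozygote × heterozygote cross gives a 1:2:1 phenotypic ratio.
Expected counts for N = 1187 under a 1:2:1 ratio (total parts = 4):
  dark-blue: 1187 × 1/4 = 296.75
  light-blue: 1187 × 2/4 = 593.5
  white: 1187 × 1/4 = 296.75
χ² = Σ (O − E)² / E
  dark-blue: (292 − 296.75)² / 296.75 = 0.0760
  light-blue: (615 − 593.5)² / 593.5 = 0.7789
  white: (280 − 296.75)² / 296.75 = 0.9455
χ² = 0.0760 + 0.7789 + 0.9455 = 1.8004 ≈ 1.800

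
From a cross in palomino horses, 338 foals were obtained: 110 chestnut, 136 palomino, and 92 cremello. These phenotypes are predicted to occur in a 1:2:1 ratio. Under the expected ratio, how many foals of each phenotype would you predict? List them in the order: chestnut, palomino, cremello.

Total ratio parts = 4. Expected numbers out of 338:
  chestnut: 338 × 1/4 = 84.5
  palomino: 338 × 2/4 = 169
  cremello: 338 × 1/4 = 84.5

84.5, 169, 84.5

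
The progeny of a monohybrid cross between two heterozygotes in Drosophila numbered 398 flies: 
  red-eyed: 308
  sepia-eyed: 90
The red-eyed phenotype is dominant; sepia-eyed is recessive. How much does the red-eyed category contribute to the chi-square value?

For a monohybrid cross between heterozygotes with complete dominance, the expected phenotypic ratio is 3:1.
Total ratio parts = 4. Expected numbers out of 398:
  red-eyed: 398 × 3/4 = 298.5
  sepia-eyed: 398 × 1/4 = 99.5
Contribution of red-eyed: (308 − 298.5)² / 298.5 = 0.3023

0.302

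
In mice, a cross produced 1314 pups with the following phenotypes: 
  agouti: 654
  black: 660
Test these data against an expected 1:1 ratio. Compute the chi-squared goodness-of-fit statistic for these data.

0.027

Expected counts for N = 1314 under a 1:1 ratio (total parts = 2):
  agouti: 1314 × 1/2 = 657
  black: 1314 × 1/2 = 657
χ² = Σ (O − E)² / E
  agouti: (654 − 657)² / 657 = 0.0137
  black: (660 − 657)² / 657 = 0.0137
χ² = 0.0137 + 0.0137 = 0.0274 ≈ 0.027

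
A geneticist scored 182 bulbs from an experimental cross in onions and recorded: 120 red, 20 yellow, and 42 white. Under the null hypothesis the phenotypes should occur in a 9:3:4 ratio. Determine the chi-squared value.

9.150

The 9:3:4 ratio has 16 parts, so with N = 182 the expected counts are:
  red: 182 × 9/16 = 102.375
  yellow: 182 × 3/16 = 34.125
  white: 182 × 4/16 = 45.5
χ² = Σ (O − E)² / E
  red: (120 − 102.375)² / 102.375 = 3.0343
  yellow: (20 − 34.125)² / 34.125 = 5.8466
  white: (42 − 45.5)² / 45.5 = 0.2692
χ² = 3.0343 + 5.8466 + 0.2692 = 9.1501 ≈ 9.150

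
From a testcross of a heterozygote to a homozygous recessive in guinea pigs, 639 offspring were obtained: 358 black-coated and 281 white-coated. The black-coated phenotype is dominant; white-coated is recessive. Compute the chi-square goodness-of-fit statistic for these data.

A testcross of a heterozygote (Aa × aa) gives a 1:1 phenotypic ratio.
The 1:1 ratio has 2 parts, so with N = 639 the expected counts are:
  black-coated: 639 × 1/2 = 319.5
  white-coated: 639 × 1/2 = 319.5
χ² = Σ (O − E)² / E
  black-coated: (358 − 319.5)² / 319.5 = 4.6393
  white-coated: (281 − 319.5)² / 319.5 = 4.6393
χ² = 4.6393 + 4.6393 = 9.2786 ≈ 9.279

9.279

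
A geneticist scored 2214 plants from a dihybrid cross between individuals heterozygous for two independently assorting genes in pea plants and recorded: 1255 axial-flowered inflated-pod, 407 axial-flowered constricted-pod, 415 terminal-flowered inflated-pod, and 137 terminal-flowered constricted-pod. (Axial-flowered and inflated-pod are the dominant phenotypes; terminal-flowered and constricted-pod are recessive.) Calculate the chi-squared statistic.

A dihybrid F₂ with independent assortment and complete dominance at both loci gives a 9:3:3:1 phenotypic ratio.
Expected counts for N = 2214 under a 9:3:3:1 ratio (total parts = 16):
  axial-flowered inflated-pod: 2214 × 9/16 = 1245.375
  axial-flowered constricted-pod: 2214 × 3/16 = 415.125
  terminal-flowered inflated-pod: 2214 × 3/16 = 415.125
  terminal-flowered constricted-pod: 2214 × 1/16 = 138.375
χ² = Σ (O − E)² / E
  axial-flowered inflated-pod: (1255 − 1245.375)² / 1245.375 = 0.0744
  axial-flowered constricted-pod: (407 − 415.125)² / 415.125 = 0.1590
  terminal-flowered inflated-pod: (415 − 415.125)² / 415.125 = 0.0000
  terminal-flowered constricted-pod: (137 − 138.375)² / 138.375 = 0.0137
χ² = 0.0744 + 0.1590 + 0.0000 + 0.0137 = 0.2471 ≈ 0.247

0.247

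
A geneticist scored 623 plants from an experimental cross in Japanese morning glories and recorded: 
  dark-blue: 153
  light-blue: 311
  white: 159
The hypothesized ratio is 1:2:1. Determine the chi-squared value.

The 1:2:1 ratio has 4 parts, so with N = 623 the expected counts are:
  dark-blue: 623 × 1/4 = 155.75
  light-blue: 623 × 2/4 = 311.5
  white: 623 × 1/4 = 155.75
χ² = Σ (O − E)² / E
  dark-blue: (153 − 155.75)² / 155.75 = 0.0486
  light-blue: (311 − 311.5)² / 311.5 = 0.0008
  white: (159 − 155.75)² / 155.75 = 0.0678
χ² = 0.0486 + 0.0008 + 0.0678 = 0.1172 ≈ 0.117

0.117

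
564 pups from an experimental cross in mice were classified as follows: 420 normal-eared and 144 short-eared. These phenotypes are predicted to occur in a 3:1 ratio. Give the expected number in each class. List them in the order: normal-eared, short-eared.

Total ratio parts = 4. Expected numbers out of 564:
  normal-eared: 564 × 3/4 = 423
  short-eared: 564 × 1/4 = 141

423, 141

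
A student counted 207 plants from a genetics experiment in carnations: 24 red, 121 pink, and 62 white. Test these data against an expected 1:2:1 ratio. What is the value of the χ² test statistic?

Under the 1:2:1 hypothesis (Σ ratio = 4, N = 207):
  red: 207 × 1/4 = 51.75
  pink: 207 × 2/4 = 103.5
  white: 207 × 1/4 = 51.75
χ² = Σ (O − E)² / E
  red: (24 − 51.75)² / 51.75 = 14.8804
  pink: (121 − 103.5)² / 103.5 = 2.9589
  white: (62 − 51.75)² / 51.75 = 2.0302
χ² = 14.8804 + 2.9589 + 2.0302 = 19.8695 ≈ 19.870

19.870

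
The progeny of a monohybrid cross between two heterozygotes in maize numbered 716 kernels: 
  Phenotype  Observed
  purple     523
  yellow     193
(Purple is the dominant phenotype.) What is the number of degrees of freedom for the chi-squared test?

1

For a monohybrid cross between heterozygotes with complete dominance, the expected phenotypic ratio is 3:1.
A goodness-of-fit test with 2 phenotype classes has df = 2 − 1 = 1.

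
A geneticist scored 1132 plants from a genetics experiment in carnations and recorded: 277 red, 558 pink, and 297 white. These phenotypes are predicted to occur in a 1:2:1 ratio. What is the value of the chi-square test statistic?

Total ratio parts = 4. Expected numbers out of 1132:
  red: 1132 × 1/4 = 283
  pink: 1132 × 2/4 = 566
  white: 1132 × 1/4 = 283
χ² = Σ (O − E)² / E
  red: (277 − 283)² / 283 = 0.1272
  pink: (558 − 566)² / 566 = 0.1131
  white: (297 − 283)² / 283 = 0.6926
χ² = 0.1272 + 0.1131 + 0.6926 = 0.9329 ≈ 0.933

0.933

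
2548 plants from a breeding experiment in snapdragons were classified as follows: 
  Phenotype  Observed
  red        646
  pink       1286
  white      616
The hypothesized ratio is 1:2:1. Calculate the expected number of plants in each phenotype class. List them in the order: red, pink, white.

Total ratio parts = 4. Expected numbers out of 2548:
  red: 2548 × 1/4 = 637
  pink: 2548 × 2/4 = 1274
  white: 2548 × 1/4 = 637

637, 1274, 637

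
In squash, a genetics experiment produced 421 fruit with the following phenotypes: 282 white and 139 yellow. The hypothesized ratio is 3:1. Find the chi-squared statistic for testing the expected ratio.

14.430

The 3:1 ratio has 4 parts, so with N = 421 the expected counts are:
  white: 421 × 3/4 = 315.75
  yellow: 421 × 1/4 = 105.25
χ² = Σ (O − E)² / E
  white: (282 − 315.75)² / 315.75 = 3.6075
  yellow: (139 − 105.25)² / 105.25 = 10.8224
χ² = 3.6075 + 10.8224 = 14.4299 ≈ 14.430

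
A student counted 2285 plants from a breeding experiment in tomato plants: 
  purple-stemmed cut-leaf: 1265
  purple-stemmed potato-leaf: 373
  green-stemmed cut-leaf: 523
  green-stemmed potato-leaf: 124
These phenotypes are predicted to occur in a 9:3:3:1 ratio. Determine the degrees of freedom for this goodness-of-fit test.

A goodness-of-fit test with 4 phenotype classes has df = 4 − 1 = 3.

3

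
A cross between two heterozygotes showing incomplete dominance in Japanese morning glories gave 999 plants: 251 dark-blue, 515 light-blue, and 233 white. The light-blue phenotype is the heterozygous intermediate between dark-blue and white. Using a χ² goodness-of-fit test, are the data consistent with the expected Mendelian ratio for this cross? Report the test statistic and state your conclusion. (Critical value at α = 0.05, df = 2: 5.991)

1.611; consistent

With incomplete dominance, a heterozygote × heterozygote cross gives a 1:2:1 phenotypic ratio.
Under the 1:2:1 hypothesis (Σ ratio = 4, N = 999):
  dark-blue: 999 × 1/4 = 249.75
  light-blue: 999 × 2/4 = 499.5
  white: 999 × 1/4 = 249.75
χ² = Σ (O − E)² / E
  dark-blue: (251 − 249.75)² / 249.75 = 0.0063
  light-blue: (515 − 499.5)² / 499.5 = 0.4810
  white: (233 − 249.75)² / 249.75 = 1.1234
χ² = 0.0063 + 0.4810 + 1.1234 = 1.6107 ≈ 1.611
Degrees of freedom = 3 − 1 = 2; critical value at α = 0.05 is 5.991.
Since 1.611 < 5.991, we fail to reject the null hypothesis — the data are consistent with the 1:2:1 ratio.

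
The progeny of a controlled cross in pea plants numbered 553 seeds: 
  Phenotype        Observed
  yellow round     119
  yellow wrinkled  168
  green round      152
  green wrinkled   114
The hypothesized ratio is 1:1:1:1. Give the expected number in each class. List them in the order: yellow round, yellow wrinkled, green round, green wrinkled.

138.25, 138.25, 138.25, 138.25

Expected counts for N = 553 under a 1:1:1:1 ratio (total parts = 4):
  yellow round: 553 × 1/4 = 138.25
  yellow wrinkled: 553 × 1/4 = 138.25
  green round: 553 × 1/4 = 138.25
  green wrinkled: 553 × 1/4 = 138.25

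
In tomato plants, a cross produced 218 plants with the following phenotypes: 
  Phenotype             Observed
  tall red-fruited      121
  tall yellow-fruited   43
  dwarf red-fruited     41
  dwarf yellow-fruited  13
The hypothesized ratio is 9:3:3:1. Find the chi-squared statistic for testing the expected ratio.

0.161

Total ratio parts = 16. Expected numbers out of 218:
  tall red-fruited: 218 × 9/16 = 122.625
  tall yellow-fruited: 218 × 3/16 = 40.875
  dwarf red-fruited: 218 × 3/16 = 40.875
  dwarf yellow-fruited: 218 × 1/16 = 13.625
χ² = Σ (O − E)² / E
  tall red-fruited: (121 − 122.625)² / 122.625 = 0.0215
  tall yellow-fruited: (43 − 40.875)² / 40.875 = 0.1105
  dwarf red-fruited: (41 − 40.875)² / 40.875 = 0.0004
  dwarf yellow-fruited: (13 − 13.625)² / 13.625 = 0.0287
χ² = 0.0215 + 0.1105 + 0.0004 + 0.0287 = 0.1611 ≈ 0.161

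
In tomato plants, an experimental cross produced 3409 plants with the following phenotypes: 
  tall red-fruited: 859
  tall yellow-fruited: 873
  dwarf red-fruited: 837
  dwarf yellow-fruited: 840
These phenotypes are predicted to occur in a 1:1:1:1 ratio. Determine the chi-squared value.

Expected counts for N = 3409 under a 1:1:1:1 ratio (total parts = 4):
  tall red-fruited: 3409 × 1/4 = 852.25
  tall yellow-fruited: 3409 × 1/4 = 852.25
  dwarf red-fruited: 3409 × 1/4 = 852.25
  dwarf yellow-fruited: 3409 × 1/4 = 852.25
χ² = Σ (O − E)² / E
  tall red-fruited: (859 − 852.25)² / 852.25 = 0.0535
  tall yellow-fruited: (873 − 852.25)² / 852.25 = 0.5052
  dwarf red-fruited: (837 − 852.25)² / 852.25 = 0.2729
  dwarf yellow-fruited: (840 − 852.25)² / 852.25 = 0.1761
χ² = 0.0535 + 0.5052 + 0.2729 + 0.1761 = 1.0077 ≈ 1.008

1.008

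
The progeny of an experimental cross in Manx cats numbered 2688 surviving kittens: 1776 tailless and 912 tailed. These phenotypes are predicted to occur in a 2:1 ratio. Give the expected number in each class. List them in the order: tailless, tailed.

The 2:1 ratio has 3 parts, so with N = 2688 the expected counts are:
  tailless: 2688 × 2/3 = 1792
  tailed: 2688 × 1/3 = 896

1792, 896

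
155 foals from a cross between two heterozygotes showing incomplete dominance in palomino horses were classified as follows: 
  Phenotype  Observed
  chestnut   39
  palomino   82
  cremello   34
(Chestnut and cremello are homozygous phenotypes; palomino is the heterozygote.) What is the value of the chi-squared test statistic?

0.845

With incomplete dominance, a heterozygote × heterozygote cross gives a 1:2:1 phenotypic ratio.
Expected counts for N = 155 under a 1:2:1 ratio (total parts = 4):
  chestnut: 155 × 1/4 = 38.75
  palomino: 155 × 2/4 = 77.5
  cremello: 155 × 1/4 = 38.75
χ² = Σ (O − E)² / E
  chestnut: (39 − 38.75)² / 38.75 = 0.0016
  palomino: (82 − 77.5)² / 77.5 = 0.2613
  cremello: (34 − 38.75)² / 38.75 = 0.5823
χ² = 0.0016 + 0.2613 + 0.5823 = 0.8452 ≈ 0.845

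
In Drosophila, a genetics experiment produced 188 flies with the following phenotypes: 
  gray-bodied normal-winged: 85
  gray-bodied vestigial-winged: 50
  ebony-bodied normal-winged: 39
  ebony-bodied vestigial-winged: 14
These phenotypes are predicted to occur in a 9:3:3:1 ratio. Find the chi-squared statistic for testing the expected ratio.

11.073

Total ratio parts = 16. Expected numbers out of 188:
  gray-bodied normal-winged: 188 × 9/16 = 105.75
  gray-bodied vestigial-winged: 188 × 3/16 = 35.25
  ebony-bodied normal-winged: 188 × 3/16 = 35.25
  ebony-bodied vestigial-winged: 188 × 1/16 = 11.75
χ² = Σ (O − E)² / E
  gray-bodied normal-winged: (85 − 105.75)² / 105.75 = 4.0715
  gray-bodied vestigial-winged: (50 − 35.25)² / 35.25 = 6.1720
  ebony-bodied normal-winged: (39 − 35.25)² / 35.25 = 0.3989
  ebony-bodied vestigial-winged: (14 − 11.75)² / 11.75 = 0.4309
χ² = 4.0715 + 6.1720 + 0.3989 + 0.4309 = 11.0733 ≈ 11.073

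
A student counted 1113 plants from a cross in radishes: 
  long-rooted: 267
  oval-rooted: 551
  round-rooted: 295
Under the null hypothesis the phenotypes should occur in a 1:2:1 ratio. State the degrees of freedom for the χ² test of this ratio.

2

A goodness-of-fit test with 3 phenotype classes has df = 3 − 1 = 2.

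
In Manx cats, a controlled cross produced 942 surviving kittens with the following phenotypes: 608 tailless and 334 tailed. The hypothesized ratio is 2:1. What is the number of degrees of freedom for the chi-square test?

A goodness-of-fit test with 2 phenotype classes has df = 2 − 1 = 1.

1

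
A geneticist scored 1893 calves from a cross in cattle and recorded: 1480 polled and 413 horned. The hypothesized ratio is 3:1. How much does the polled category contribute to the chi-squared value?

2.557

Under the 3:1 hypothesis (Σ ratio = 4, N = 1893):
  polled: 1893 × 3/4 = 1419.75
  horned: 1893 × 1/4 = 473.25
Contribution of polled: (1480 − 1419.75)² / 1419.75 = 2.5568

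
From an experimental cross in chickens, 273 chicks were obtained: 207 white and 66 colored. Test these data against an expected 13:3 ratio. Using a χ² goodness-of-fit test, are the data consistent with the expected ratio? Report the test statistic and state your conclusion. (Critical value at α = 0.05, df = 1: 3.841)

The 13:3 ratio has 16 parts, so with N = 273 the expected counts are:
  white: 273 × 13/16 = 221.8125
  colored: 273 × 3/16 = 51.1875
χ² = Σ (O − E)² / E
  white: (207 − 221.8125)² / 221.8125 = 0.9892
  colored: (66 − 51.1875)² / 51.1875 = 4.2864
χ² = 0.9892 + 4.2864 = 5.2756 ≈ 5.276
Degrees of freedom = 2 − 1 = 1; critical value at α = 0.05 is 3.841.
Since 5.276 > 3.841, we reject the null hypothesis — the data do not fit the 13:3 ratio.

5.276; not consistent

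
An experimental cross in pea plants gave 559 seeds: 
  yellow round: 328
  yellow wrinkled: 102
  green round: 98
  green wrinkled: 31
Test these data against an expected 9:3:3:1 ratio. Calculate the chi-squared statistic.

The 9:3:3:1 ratio has 16 parts, so with N = 559 the expected counts are:
  yellow round: 559 × 9/16 = 314.4375
  yellow wrinkled: 559 × 3/16 = 104.8125
  green round: 559 × 3/16 = 104.8125
  green wrinkled: 559 × 1/16 = 34.9375
χ² = Σ (O − E)² / E
  yellow round: (328 − 314.4375)² / 314.4375 = 0.5850
  yellow wrinkled: (102 − 104.8125)² / 104.8125 = 0.0755
  green round: (98 − 104.8125)² / 104.8125 = 0.4428
  green wrinkled: (31 − 34.9375)² / 34.9375 = 0.4438
χ² = 0.5850 + 0.0755 + 0.4428 + 0.4438 = 1.5471 ≈ 1.547

1.547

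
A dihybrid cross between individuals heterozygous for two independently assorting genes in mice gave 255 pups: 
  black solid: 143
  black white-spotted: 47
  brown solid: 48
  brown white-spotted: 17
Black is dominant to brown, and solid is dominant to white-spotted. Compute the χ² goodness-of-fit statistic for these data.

A dihybrid F₂ with independent assortment and complete dominance at both loci gives a 9:3:3:1 phenotypic ratio.
Total ratio parts = 16. Expected numbers out of 255:
  black solid: 255 × 9/16 = 143.4375
  black white-spotted: 255 × 3/16 = 47.8125
  brown solid: 255 × 3/16 = 47.8125
  brown white-spotted: 255 × 1/16 = 15.9375
χ² = Σ (O − E)² / E
  black solid: (143 − 143.4375)² / 143.4375 = 0.0013
  black white-spotted: (47 − 47.8125)² / 47.8125 = 0.0138
  brown solid: (48 − 47.8125)² / 47.8125 = 0.0007
  brown white-spotted: (17 − 15.9375)² / 15.9375 = 0.0708
χ² = 0.0013 + 0.0138 + 0.0007 + 0.0708 = 0.0866 ≈ 0.087

0.087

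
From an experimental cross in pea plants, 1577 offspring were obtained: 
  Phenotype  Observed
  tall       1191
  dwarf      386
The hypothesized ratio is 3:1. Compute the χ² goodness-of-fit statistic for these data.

The 3:1 ratio has 4 parts, so with N = 1577 the expected counts are:
  tall: 1577 × 3/4 = 1182.75
  dwarf: 1577 × 1/4 = 394.25
χ² = Σ (O − E)² / E
  tall: (1191 − 1182.75)² / 1182.75 = 0.0575
  dwarf: (386 − 394.25)² / 394.25 = 0.1726
χ² = 0.0575 + 0.1726 = 0.2301 ≈ 0.230

0.230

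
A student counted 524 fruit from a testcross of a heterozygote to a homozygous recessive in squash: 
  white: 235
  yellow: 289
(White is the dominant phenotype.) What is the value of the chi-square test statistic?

A testcross of a heterozygote (Aa × aa) gives a 1:1 phenotypic ratio.
Total ratio parts = 2. Expected numbers out of 524:
  white: 524 × 1/2 = 262
  yellow: 524 × 1/2 = 262
χ² = Σ (O − E)² / E
  white: (235 − 262)² / 262 = 2.7824
  yellow: (289 − 262)² / 262 = 2.7824
χ² = 2.7824 + 2.7824 = 5.5648 ≈ 5.565

5.565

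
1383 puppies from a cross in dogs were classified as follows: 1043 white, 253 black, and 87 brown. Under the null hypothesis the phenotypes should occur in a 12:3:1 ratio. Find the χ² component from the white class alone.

The 12:3:1 ratio has 16 parts, so with N = 1383 the expected counts are:
  white: 1383 × 12/16 = 1037.25
  black: 1383 × 3/16 = 259.3125
  brown: 1383 × 1/16 = 86.4375
Contribution of white: (1043 − 1037.25)² / 1037.25 = 0.0319

0.032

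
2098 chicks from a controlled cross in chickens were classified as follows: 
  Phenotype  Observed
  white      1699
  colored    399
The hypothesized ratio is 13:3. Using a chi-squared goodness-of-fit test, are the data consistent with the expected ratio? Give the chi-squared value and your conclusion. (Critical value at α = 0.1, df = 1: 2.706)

Total ratio parts = 16. Expected numbers out of 2098:
  white: 2098 × 13/16 = 1704.625
  colored: 2098 × 3/16 = 393.375
χ² = Σ (O − E)² / E
  white: (1699 − 1704.625)² / 1704.625 = 0.0186
  colored: (399 − 393.375)² / 393.375 = 0.0804
χ² = 0.0186 + 0.0804 = 0.099
Degrees of freedom = 2 − 1 = 1; critical value at α = 0.1 is 2.706.
Since 0.099 < 2.706, we fail to reject the null hypothesis — the data are consistent with the 13:3 ratio.

0.099; consistent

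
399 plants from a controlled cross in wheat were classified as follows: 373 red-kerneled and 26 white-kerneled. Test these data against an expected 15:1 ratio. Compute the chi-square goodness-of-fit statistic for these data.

0.048

Expected counts for N = 399 under a 15:1 ratio (total parts = 16):
  red-kerneled: 399 × 15/16 = 374.0625
  white-kerneled: 399 × 1/16 = 24.9375
χ² = Σ (O − E)² / E
  red-kerneled: (373 − 374.0625)² / 374.0625 = 0.0030
  white-kerneled: (26 − 24.9375)² / 24.9375 = 0.0453
χ² = 0.0030 + 0.0453 = 0.0483 ≈ 0.048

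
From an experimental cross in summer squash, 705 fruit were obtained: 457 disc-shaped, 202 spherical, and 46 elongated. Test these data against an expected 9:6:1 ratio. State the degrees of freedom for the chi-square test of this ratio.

2

A goodness-of-fit test with 3 phenotype classes has df = 3 − 1 = 2.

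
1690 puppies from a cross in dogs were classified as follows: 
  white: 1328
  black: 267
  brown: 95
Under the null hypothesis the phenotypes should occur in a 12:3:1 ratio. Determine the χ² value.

Total ratio parts = 16. Expected numbers out of 1690:
  white: 1690 × 12/16 = 1267.5
  black: 1690 × 3/16 = 316.875
  brown: 1690 × 1/16 = 105.625
χ² = Σ (O − E)² / E
  white: (1328 − 1267.5)² / 1267.5 = 2.8878
  black: (267 − 316.875)² / 316.875 = 7.8501
  brown: (95 − 105.625)² / 105.625 = 1.0688
χ² = 2.8878 + 7.8501 + 1.0688 = 11.8067 ≈ 11.807

11.807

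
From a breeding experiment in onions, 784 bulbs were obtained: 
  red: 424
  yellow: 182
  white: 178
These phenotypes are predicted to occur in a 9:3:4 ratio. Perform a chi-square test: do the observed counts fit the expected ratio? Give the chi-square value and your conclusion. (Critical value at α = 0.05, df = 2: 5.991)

10.642; not consistent

The 9:3:4 ratio has 16 parts, so with N = 784 the expected counts are:
  red: 784 × 9/16 = 441
  yellow: 784 × 3/16 = 147
  white: 784 × 4/16 = 196
χ² = Σ (O − E)² / E
  red: (424 − 441)² / 441 = 0.6553
  yellow: (182 − 147)² / 147 = 8.3333
  white: (178 − 196)² / 196 = 1.6531
χ² = 0.6553 + 8.3333 + 1.6531 = 10.6417 ≈ 10.642
Degrees of freedom = 3 − 1 = 2; critical value at α = 0.05 is 5.991.
Since 10.642 > 5.991, we reject the null hypothesis — the data do not fit the 9:3:4 ratio.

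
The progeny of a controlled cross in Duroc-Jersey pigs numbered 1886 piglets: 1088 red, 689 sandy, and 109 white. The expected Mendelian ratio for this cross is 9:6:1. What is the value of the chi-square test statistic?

1.833

Expected counts for N = 1886 under a 9:6:1 ratio (total parts = 16):
  red: 1886 × 9/16 = 1060.875
  sandy: 1886 × 6/16 = 707.25
  white: 1886 × 1/16 = 117.875
χ² = Σ (O − E)² / E
  red: (1088 − 1060.875)² / 1060.875 = 0.6935
  sandy: (689 − 707.25)² / 707.25 = 0.4709
  white: (109 − 117.875)² / 117.875 = 0.6682
χ² = 0.6935 + 0.4709 + 0.6682 = 1.8326 ≈ 1.833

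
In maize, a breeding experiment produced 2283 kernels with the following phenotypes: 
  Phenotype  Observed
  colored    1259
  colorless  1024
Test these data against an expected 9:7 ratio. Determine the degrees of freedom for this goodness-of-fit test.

A goodness-of-fit test with 2 phenotype classes has df = 2 − 1 = 1.

1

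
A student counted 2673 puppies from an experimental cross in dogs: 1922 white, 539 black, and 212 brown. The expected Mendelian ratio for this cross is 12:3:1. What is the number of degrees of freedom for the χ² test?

2

A goodness-of-fit test with 3 phenotype classes has df = 3 − 1 = 2.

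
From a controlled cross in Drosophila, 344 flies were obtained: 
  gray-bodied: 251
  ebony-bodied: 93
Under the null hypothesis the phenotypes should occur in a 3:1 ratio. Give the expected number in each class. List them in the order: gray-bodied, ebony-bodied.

258, 86

Expected counts for N = 344 under a 3:1 ratio (total parts = 4):
  gray-bodied: 344 × 3/4 = 258
  ebony-bodied: 344 × 1/4 = 86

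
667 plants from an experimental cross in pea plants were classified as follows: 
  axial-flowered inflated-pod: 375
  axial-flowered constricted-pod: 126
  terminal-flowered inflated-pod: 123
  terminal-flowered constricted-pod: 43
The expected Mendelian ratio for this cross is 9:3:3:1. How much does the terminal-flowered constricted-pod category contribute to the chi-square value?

0.041

The 9:3:3:1 ratio has 16 parts, so with N = 667 the expected counts are:
  axial-flowered inflated-pod: 667 × 9/16 = 375.1875
  axial-flowered constricted-pod: 667 × 3/16 = 125.0625
  terminal-flowered inflated-pod: 667 × 3/16 = 125.0625
  terminal-flowered constricted-pod: 667 × 1/16 = 41.6875
Contribution of terminal-flowered constricted-pod: (43 − 41.6875)² / 41.6875 = 0.0413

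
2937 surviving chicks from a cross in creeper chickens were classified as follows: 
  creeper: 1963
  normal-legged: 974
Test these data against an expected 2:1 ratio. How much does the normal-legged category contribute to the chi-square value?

The 2:1 ratio has 3 parts, so with N = 2937 the expected counts are:
  creeper: 2937 × 2/3 = 1958
  normal-legged: 2937 × 1/3 = 979
Contribution of normal-legged: (974 − 979)² / 979 = 0.0255

0.026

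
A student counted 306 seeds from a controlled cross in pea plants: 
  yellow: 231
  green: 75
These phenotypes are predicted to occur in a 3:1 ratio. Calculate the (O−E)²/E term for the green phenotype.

0.029

Total ratio parts = 4. Expected numbers out of 306:
  yellow: 306 × 3/4 = 229.5
  green: 306 × 1/4 = 76.5
Contribution of green: (75 − 76.5)² / 76.5 = 0.0294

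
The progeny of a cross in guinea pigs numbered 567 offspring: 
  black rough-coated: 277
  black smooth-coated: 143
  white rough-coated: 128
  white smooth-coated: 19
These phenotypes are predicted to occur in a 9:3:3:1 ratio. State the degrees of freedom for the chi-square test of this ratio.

3

A goodness-of-fit test with 4 phenotype classes has df = 4 − 1 = 3.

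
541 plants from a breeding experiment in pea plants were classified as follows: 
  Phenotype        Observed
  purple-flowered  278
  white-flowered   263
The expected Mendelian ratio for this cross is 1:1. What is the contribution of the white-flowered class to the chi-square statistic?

0.208

Total ratio parts = 2. Expected numbers out of 541:
  purple-flowered: 541 × 1/2 = 270.5
  white-flowered: 541 × 1/2 = 270.5
Contribution of white-flowered: (263 − 270.5)² / 270.5 = 0.2079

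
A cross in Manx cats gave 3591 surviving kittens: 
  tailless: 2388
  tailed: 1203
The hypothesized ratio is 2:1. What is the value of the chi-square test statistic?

Total ratio parts = 3. Expected numbers out of 3591:
  tailless: 3591 × 2/3 = 2394
  tailed: 3591 × 1/3 = 1197
χ² = Σ (O − E)² / E
  tailless: (2388 − 2394)² / 2394 = 0.0150
  tailed: (1203 − 1197)² / 1197 = 0.0301
χ² = 0.0150 + 0.0301 = 0.0451 ≈ 0.045

0.045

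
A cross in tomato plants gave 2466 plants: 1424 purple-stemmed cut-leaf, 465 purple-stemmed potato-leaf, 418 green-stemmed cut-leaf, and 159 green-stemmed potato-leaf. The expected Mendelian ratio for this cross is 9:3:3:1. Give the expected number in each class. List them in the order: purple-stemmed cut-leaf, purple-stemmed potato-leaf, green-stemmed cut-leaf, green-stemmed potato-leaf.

1387.125, 462.375, 462.375, 154.125

Expected counts for N = 2466 under a 9:3:3:1 ratio (total parts = 16):
  purple-stemmed cut-leaf: 2466 × 9/16 = 1387.125
  purple-stemmed potato-leaf: 2466 × 3/16 = 462.375
  green-stemmed cut-leaf: 2466 × 3/16 = 462.375
  green-stemmed potato-leaf: 2466 × 1/16 = 154.125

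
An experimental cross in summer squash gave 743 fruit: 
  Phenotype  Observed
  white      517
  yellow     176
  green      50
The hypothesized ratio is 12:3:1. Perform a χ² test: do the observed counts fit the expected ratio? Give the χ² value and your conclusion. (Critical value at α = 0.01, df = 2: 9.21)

The 12:3:1 ratio has 16 parts, so with N = 743 the expected counts are:
  white: 743 × 12/16 = 557.25
  yellow: 743 × 3/16 = 139.3125
  green: 743 × 1/16 = 46.4375
χ² = Σ (O − E)² / E
  white: (517 − 557.25)² / 557.25 = 2.9072
  yellow: (176 − 139.3125)² / 139.3125 = 9.6615
  green: (50 − 46.4375)² / 46.4375 = 0.2733
χ² = 2.9072 + 9.6615 + 0.2733 = 12.842
Degrees of freedom = 3 − 1 = 2; critical value at α = 0.01 is 9.21.
Since 12.842 > 9.21, we reject the null hypothesis — the data do not fit the 12:3:1 ratio.

12.842; not consistent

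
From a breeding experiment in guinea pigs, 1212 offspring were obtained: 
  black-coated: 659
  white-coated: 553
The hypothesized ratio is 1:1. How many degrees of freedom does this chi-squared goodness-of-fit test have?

A goodness-of-fit test with 2 phenotype classes has df = 2 − 1 = 1.

1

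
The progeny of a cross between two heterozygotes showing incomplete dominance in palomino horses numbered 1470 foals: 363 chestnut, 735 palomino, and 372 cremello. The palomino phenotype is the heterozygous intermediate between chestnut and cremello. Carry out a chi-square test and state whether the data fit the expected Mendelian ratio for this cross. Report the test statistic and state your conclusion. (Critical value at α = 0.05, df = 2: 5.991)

With incomplete dominance, a heterozygote × heterozygote cross gives a 1:2:1 phenotypic ratio.
The 1:2:1 ratio has 4 parts, so with N = 1470 the expected counts are:
  chestnut: 1470 × 1/4 = 367.5
  palomino: 1470 × 2/4 = 735
  cremello: 1470 × 1/4 = 367.5
χ² = Σ (O − E)² / E
  chestnut: (363 − 367.5)² / 367.5 = 0.0551
  palomino: (735 − 735)² / 735 = 0.0000
  cremello: (372 − 367.5)² / 367.5 = 0.0551
χ² = 0.0551 + 0.0000 + 0.0551 = 0.1102 ≈ 0.110
Degrees of freedom = 3 − 1 = 2; critical value at α = 0.05 is 5.991.
Since 0.110 < 5.991, we fail to reject the null hypothesis — the data are consistent with the 1:2:1 ratio.

0.110; consistent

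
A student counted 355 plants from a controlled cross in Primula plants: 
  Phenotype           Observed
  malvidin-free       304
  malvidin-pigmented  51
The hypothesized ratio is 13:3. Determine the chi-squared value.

Expected counts for N = 355 under a 13:3 ratio (total parts = 16):
  malvidin-free: 355 × 13/16 = 288.4375
  malvidin-pigmented: 355 × 3/16 = 66.5625
χ² = Σ (O − E)² / E
  malvidin-free: (304 − 288.4375)² / 288.4375 = 0.8397
  malvidin-pigmented: (51 − 66.5625)² / 66.5625 = 3.6386
χ² = 0.8397 + 3.6386 = 4.4783 ≈ 4.478

4.478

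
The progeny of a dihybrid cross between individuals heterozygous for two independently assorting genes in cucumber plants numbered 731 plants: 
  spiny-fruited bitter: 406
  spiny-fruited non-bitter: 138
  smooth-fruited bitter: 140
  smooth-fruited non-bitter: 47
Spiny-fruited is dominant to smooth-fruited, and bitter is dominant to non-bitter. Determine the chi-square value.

A dihybrid F₂ with independent assortment and complete dominance at both loci gives a 9:3:3:1 phenotypic ratio.
The 9:3:3:1 ratio has 16 parts, so with N = 731 the expected counts are:
  spiny-fruited bitter: 731 × 9/16 = 411.1875
  spiny-fruited non-bitter: 731 × 3/16 = 137.0625
  smooth-fruited bitter: 731 × 3/16 = 137.0625
  smooth-fruited non-bitter: 731 × 1/16 = 45.6875
χ² = Σ (O − E)² / E
  spiny-fruited bitter: (406 − 411.1875)² / 411.1875 = 0.0654
  spiny-fruited non-bitter: (138 − 137.0625)² / 137.0625 = 0.0064
  smooth-fruited bitter: (140 − 137.0625)² / 137.0625 = 0.0630
  smooth-fruited non-bitter: (47 − 45.6875)² / 45.6875 = 0.0377
χ² = 0.0654 + 0.0064 + 0.0630 + 0.0377 = 0.1725 ≈ 0.173

0.173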